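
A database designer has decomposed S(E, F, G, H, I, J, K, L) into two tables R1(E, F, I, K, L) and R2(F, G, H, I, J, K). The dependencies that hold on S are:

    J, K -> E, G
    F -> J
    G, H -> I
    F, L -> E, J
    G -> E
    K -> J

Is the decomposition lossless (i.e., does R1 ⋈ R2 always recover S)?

Common attributes: R1 ∩ R2 = {F, I, K}.
Closure of {F, I, K}: F → J applies, adding J; J, K → E, G applies, adding E, G. So (F, I, K)⁺ = {E, F, G, I, J, K}.
The closure contains neither all of R1 = {E, F, I, K, L} nor all of R2 = {F, G, H, I, J, K}, so the common attributes are not a superkey of either fragment. The join is lossy.

No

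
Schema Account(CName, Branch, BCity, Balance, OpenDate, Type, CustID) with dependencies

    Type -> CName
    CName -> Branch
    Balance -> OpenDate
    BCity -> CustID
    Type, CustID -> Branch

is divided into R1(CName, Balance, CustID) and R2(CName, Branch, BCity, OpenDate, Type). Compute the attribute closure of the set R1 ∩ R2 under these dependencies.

CName, Branch

R1 ∩ R2 = {CName}.
CName → Branch applies, adding Branch
Closure: {CName, Branch}.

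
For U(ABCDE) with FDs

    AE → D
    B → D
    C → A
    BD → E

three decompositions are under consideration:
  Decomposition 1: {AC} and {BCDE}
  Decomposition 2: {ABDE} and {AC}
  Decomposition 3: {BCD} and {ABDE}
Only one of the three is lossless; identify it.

Decomposition 1

Decomposition 1: common = {C}, closure = {AC} → lossless.
Decomposition 2: common = {A}, closure = {A} → lossy.
Decomposition 3: common = {BD}, closure = {BDE} → lossy.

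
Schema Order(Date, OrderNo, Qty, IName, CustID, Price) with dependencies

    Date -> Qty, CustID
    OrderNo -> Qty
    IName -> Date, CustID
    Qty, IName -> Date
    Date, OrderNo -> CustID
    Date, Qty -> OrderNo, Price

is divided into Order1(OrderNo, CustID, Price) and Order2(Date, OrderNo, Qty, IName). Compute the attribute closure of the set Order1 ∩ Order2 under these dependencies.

OrderNo, Qty

Order1 ∩ Order2 = {OrderNo}.
OrderNo → Qty applies, adding Qty
Closure: {OrderNo, Qty}.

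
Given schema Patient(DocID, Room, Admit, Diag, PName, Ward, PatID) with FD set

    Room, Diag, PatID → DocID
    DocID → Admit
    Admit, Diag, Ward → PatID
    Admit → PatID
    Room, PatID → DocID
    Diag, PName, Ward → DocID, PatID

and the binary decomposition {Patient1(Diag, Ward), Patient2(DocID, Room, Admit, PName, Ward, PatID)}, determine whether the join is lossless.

No

Common attributes: Patient1 ∩ Patient2 = {Ward}.
No dependency enlarges {Ward}, so (Ward)⁺ = {Ward}.
The closure contains neither all of Patient1 = {Diag, Ward} nor all of Patient2 = {DocID, Room, Admit, PName, Ward, PatID}, so the common attributes are not a superkey of either fragment. The join is lossy.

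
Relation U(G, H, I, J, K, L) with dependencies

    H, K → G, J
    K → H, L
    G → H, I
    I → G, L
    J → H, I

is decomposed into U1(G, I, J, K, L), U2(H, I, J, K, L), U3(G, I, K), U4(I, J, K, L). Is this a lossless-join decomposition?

Yes

Chase test. Columns are G, H, I, J, K, L; row i has aⱼ where attribute j ∈ Ui, else bᵢⱼ.
Initial tableau (one row per fragment):
  row 1: a1 b12 a3 a4 a5 a6
  row 2: b21 a2 a3 a4 a5 a6
  row 3: a1 b32 a3 b34 a5 b36
  row 4: b41 b42 a3 a4 a5 a6
Rows 1 and 2 agree on K; apply K→H, L and equate their H, L entries.
Rows 1 and 3 agree on K; apply K→H, L and equate their H, L entries.
Rows 1 and 4 agree on K; apply K→H, L and equate their H, L entries.
Rows 1 and 2 agree on I; apply I→G, L and equate their G, L entries.
Rows 1 and 4 agree on I; apply I→G, L and equate their G, L entries.
Rows 1 and 3 agree on H, K; apply H, K→G, J and equate their G, J entries.
Row 1 is now all distinguished symbols — the join is lossless.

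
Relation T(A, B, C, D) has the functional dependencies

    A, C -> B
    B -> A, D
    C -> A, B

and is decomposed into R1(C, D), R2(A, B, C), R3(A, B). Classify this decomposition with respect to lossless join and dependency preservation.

Lossless test (chase): Rows 2 and 3 agree on B; apply B→A, D and equate their A, D entries. Rows 1 and 2 agree on C; apply C→A, B and equate their A, B entries. Rows 1 and 2 agree on B; apply B→A, D and equate their A, D entries. Row 1 is now all distinguished symbols — the join is lossless.
Dependency preservation: the restricted closure of {B} across the fragments never reaches {A, D}, so B → A, D cannot be enforced without a join — not preserved.

lossless but not dependency-preserving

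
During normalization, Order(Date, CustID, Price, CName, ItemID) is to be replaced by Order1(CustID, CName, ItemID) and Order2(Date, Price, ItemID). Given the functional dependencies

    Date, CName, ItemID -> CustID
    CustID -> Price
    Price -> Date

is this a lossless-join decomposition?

No

Common attributes: Order1 ∩ Order2 = {ItemID}.
No dependency enlarges {ItemID}, so (ItemID)⁺ = {ItemID}.
The closure contains neither all of Order1 = {CustID, CName, ItemID} nor all of Order2 = {Date, Price, ItemID}, so the common attributes are not a superkey of either fragment. The join is lossy.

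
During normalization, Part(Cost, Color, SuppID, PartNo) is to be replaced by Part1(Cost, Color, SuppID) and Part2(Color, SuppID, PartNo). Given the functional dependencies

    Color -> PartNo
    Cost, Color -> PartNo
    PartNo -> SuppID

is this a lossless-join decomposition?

Common attributes: Part1 ∩ Part2 = {Color, SuppID}.
Closure of {Color, SuppID}: Color → PartNo applies, adding PartNo. So (Color, SuppID)⁺ = {Color, SuppID, PartNo}.
This closure contains every attribute of Part2, so Part1 ∩ Part2 → Part2. The join is lossless.

Yes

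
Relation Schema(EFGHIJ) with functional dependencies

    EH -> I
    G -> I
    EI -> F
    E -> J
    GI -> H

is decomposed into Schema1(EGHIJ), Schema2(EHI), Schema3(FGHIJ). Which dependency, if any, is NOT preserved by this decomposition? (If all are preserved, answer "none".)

EI -> F

Check EI → F: no single fragment contains all of {EFI}, and the restricted closure of {EI} across the fragments never reaches {F}.
EH → I is preserved.
G → I is preserved.
E → J is preserved.
GI → H is preserved.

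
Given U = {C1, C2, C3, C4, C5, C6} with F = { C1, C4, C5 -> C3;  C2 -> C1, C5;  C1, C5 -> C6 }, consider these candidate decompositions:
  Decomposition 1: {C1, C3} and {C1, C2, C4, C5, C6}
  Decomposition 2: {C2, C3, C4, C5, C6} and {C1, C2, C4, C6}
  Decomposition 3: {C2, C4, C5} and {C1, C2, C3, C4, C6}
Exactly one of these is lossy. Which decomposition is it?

Decomposition 1

Decomposition 1: common = {C1}, closure = {C1} → lossy.
Decomposition 2: common = {C2, C4, C6}, closure = {C1, C2, C3, C4, C5, C6} → lossless.
Decomposition 3: common = {C2, C4}, closure = {C1, C2, C3, C4, C5, C6} → lossless.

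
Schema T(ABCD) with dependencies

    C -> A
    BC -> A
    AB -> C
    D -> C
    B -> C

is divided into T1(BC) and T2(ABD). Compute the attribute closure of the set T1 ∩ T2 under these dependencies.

T1 ∩ T2 = {B}.
B → C applies, adding C
C → A applies, adding A
Closure: {ABC}.

ABC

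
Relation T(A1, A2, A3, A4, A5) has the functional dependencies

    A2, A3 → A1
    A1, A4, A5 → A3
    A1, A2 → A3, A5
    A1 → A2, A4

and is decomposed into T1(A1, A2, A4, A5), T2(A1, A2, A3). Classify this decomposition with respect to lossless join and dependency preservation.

Lossless test: (A1, A2)⁺ = {A1, A2, A3, A4, A5}, which contains all of one fragment — lossless.
Dependency preservation: A1, A4, A5 → A3; A1, A2 → A3, A5 are not contained in any single fragment, but the restricted closure of each left-hand side across the fragments still reaches the right-hand side; the remaining FDs each lie inside some fragment. All dependencies are preserved.

lossless and dependency-preserving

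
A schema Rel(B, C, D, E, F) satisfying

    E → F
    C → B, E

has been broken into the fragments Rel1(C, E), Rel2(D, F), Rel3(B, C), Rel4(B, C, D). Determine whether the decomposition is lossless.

No

Chase test. Columns are B, C, D, E, F; row i has aⱼ where attribute j ∈ Reli, else bᵢⱼ.
Initial tableau (one row per fragment):
  row 1: b11 a2 b13 a4 b15
  row 2: b21 b22 a3 b24 a5
  row 3: a1 a2 b33 b34 b35
  row 4: a1 a2 a3 b44 b45
Rows 1 and 3 agree on C; apply C→B, E and equate their B, E entries.
Rows 1 and 4 agree on C; apply C→B, E and equate their B, E entries.
Rows 1 and 3 agree on E; apply E→F and equate their F entries.
Rows 1 and 4 agree on E; apply E→F and equate their F entries.
No row becomes fully distinguished — the join is lossy.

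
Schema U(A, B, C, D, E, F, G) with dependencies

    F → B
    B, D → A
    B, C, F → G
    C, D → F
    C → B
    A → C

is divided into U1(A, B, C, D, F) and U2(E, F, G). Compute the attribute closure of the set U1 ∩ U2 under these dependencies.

U1 ∩ U2 = {F}.
F → B applies, adding B
Closure: {B, F}.

B, F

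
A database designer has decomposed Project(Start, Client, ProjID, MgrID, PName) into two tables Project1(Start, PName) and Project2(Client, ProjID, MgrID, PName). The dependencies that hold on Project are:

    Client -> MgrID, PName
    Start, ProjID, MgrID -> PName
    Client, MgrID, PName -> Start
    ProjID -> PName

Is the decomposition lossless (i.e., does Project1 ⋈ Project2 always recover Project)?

Common attributes: Project1 ∩ Project2 = {PName}.
No dependency enlarges {PName}, so (PName)⁺ = {PName}.
The closure contains neither all of Project1 = {Start, PName} nor all of Project2 = {Client, ProjID, MgrID, PName}, so the common attributes are not a superkey of either fragment. The join is lossy.

No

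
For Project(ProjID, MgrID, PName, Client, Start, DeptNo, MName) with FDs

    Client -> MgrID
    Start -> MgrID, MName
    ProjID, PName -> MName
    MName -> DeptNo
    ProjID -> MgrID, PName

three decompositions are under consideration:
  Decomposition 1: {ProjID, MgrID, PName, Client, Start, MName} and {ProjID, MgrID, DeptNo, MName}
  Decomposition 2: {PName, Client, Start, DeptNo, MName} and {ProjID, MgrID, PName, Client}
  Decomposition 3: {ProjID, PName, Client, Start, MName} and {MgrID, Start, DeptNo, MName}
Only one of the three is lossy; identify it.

Decomposition 2

Decomposition 1: common = {ProjID, MgrID, MName}, closure = {ProjID, MgrID, PName, DeptNo, MName} → lossless.
Decomposition 2: common = {PName, Client}, closure = {MgrID, PName, Client} → lossy.
Decomposition 3: common = {Start, MName}, closure = {MgrID, Start, DeptNo, MName} → lossless.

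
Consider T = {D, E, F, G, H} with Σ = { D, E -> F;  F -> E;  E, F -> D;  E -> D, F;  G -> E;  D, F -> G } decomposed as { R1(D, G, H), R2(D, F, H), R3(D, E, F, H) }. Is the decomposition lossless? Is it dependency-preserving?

Lossless test (chase): Rows 2 and 3 agree on F; apply F→E and equate their E entries. Rows 2 and 3 agree on D, F; apply D, F→G and equate their G entries. No row becomes fully distinguished — the join is lossy.
Dependency preservation: the restricted closure of {G} across the fragments never reaches {E}, so G → E cannot be enforced without a join — not preserved.

lossy and not dependency-preserving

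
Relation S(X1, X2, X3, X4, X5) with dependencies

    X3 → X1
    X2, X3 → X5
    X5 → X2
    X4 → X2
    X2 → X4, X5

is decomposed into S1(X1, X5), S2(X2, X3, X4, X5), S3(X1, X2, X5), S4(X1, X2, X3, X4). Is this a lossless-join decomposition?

Yes

Chase test. Columns are X1, X2, X3, X4, X5; row i has aⱼ where attribute j ∈ Si, else bᵢⱼ.
Initial tableau (one row per fragment):
  row 1: a1 b12 b13 b14 a5
  row 2: b21 a2 a3 a4 a5
  row 3: a1 a2 b33 b34 a5
  row 4: a1 a2 a3 a4 b45
Rows 2 and 4 agree on X3; apply X3→X1 and equate their X1 entries.
Rows 2 and 4 agree on X2, X3; apply X2, X3→X5 and equate their X5 entries.
Rows 1 and 2 agree on X5; apply X5→X2 and equate their X2 entries.
Rows 1 and 2 agree on X2; apply X2→X4, X5 and equate their X4, X5 entries.
Rows 1 and 3 agree on X2; apply X2→X4, X5 and equate their X4, X5 entries.
Row 2 is now all distinguished symbols — the join is lossless.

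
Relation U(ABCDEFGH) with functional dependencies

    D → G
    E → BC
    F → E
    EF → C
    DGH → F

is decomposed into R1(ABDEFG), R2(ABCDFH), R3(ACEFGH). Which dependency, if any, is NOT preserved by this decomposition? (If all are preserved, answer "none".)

none

D → G lies within R1.
E → BC: restricted closure across fragments reaches BC.
F → E lies within R1.
EF → C lies within R3.
DGH → F: restricted closure across fragments reaches F.
Every dependency is enforceable on the fragments, so the decomposition is dependency-preserving.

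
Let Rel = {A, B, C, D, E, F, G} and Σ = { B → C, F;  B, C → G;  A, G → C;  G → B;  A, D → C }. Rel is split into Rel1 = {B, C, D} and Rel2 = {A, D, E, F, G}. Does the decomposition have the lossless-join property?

No

Common attributes: Rel1 ∩ Rel2 = {D}.
No dependency enlarges {D}, so (D)⁺ = {D}.
The closure contains neither all of Rel1 = {B, C, D} nor all of Rel2 = {A, D, E, F, G}, so the common attributes are not a superkey of either fragment. The join is lossy.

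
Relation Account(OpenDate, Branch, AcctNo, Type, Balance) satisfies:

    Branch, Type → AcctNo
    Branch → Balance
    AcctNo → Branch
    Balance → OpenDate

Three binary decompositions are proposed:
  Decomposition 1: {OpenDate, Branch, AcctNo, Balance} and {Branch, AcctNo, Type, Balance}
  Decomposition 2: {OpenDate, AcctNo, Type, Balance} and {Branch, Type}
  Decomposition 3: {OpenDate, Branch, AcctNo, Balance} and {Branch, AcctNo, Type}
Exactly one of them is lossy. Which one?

Decomposition 1: common = {Branch, AcctNo, Balance}, closure = {OpenDate, Branch, AcctNo, Balance} → lossless.
Decomposition 2: common = {Type}, closure = {Type} → lossy.
Decomposition 3: common = {Branch, AcctNo}, closure = {OpenDate, Branch, AcctNo, Balance} → lossless.

Decomposition 2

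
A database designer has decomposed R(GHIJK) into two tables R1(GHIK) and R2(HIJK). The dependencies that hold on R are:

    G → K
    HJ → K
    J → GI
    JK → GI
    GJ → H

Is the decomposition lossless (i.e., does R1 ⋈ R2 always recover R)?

No

Common attributes: R1 ∩ R2 = {HIK}.
No dependency enlarges {HIK}, so (HIK)⁺ = {HIK}.
The closure contains neither all of R1 = {GHIK} nor all of R2 = {HIJK}, so the common attributes are not a superkey of either fragment. The join is lossy.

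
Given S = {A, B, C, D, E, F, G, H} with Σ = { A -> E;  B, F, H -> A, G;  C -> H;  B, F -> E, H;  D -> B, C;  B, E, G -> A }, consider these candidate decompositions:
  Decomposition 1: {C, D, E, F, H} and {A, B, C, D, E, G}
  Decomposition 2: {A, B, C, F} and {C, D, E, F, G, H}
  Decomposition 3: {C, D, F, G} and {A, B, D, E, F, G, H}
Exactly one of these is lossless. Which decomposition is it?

Decomposition 1: common = {C, D, E}, closure = {B, C, D, E, H} → lossy.
Decomposition 2: common = {C, F}, closure = {C, F, H} → lossy.
Decomposition 3: common = {D, F, G}, closure = {A, B, C, D, E, F, G, H} → lossless.

Decomposition 3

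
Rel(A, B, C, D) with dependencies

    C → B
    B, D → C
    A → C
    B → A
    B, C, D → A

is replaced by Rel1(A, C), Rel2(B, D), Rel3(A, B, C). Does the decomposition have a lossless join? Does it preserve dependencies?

lossless and dependency-preserving

Lossless test (chase): Rows 1 and 3 agree on C; apply C→B and equate their B entries. Rows 1 and 2 agree on B; apply B→A and equate their A entries. Rows 1 and 2 agree on A; apply A→C and equate their C entries. Row 2 is now all distinguished symbols — the join is lossless.
Dependency preservation: B, D → C; B, C, D → A are not contained in any single fragment, but the restricted closure of each left-hand side across the fragments still reaches the right-hand side; the remaining FDs each lie inside some fragment. All dependencies are preserved.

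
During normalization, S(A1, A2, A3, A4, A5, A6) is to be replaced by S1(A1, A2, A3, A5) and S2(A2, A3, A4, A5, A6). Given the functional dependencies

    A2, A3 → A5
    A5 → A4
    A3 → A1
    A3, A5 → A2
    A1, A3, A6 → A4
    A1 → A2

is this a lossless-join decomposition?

Common attributes: S1 ∩ S2 = {A2, A3, A5}.
Closure of {A2, A3, A5}: A5 → A4 applies, adding A4; A3 → A1 applies, adding A1. So (A2, A3, A5)⁺ = {A1, A2, A3, A4, A5}.
This closure contains every attribute of S1, so S1 ∩ S2 → S1. The join is lossless.

Yes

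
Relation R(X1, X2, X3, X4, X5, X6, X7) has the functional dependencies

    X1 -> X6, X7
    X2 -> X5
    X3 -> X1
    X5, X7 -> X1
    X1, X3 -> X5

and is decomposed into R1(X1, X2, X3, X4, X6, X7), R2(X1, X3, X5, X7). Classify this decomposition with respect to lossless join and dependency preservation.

lossless but not dependency-preserving

Lossless test: (X1, X3, X7)⁺ = {X1, X3, X5, X6, X7}, which contains all of one fragment — lossless.
Dependency preservation: the restricted closure of {X2} across the fragments never reaches {X5}, so X2 → X5 cannot be enforced without a join — not preserved.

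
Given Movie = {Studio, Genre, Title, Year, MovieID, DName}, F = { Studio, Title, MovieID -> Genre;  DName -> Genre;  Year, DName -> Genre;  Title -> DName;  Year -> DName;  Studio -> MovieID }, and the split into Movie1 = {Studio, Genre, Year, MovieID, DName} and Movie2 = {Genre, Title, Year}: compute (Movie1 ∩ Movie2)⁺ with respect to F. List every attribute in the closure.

Movie1 ∩ Movie2 = {Genre, Year}.
Year → DName applies, adding DName
Closure: {Genre, Year, DName}.

Genre, Year, DName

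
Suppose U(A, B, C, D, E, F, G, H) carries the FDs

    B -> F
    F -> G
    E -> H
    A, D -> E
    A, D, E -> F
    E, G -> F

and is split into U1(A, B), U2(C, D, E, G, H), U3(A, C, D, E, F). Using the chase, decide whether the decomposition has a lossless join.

Chase test. Columns are A, B, C, D, E, F, G, H; row i has aⱼ where attribute j ∈ Ui, else bᵢⱼ.
Initial tableau (one row per fragment):
  row 1: a1 a2 b13 b14 b15 b16 b17 b18
  row 2: b21 b22 a3 a4 a5 b26 a7 a8
  row 3: a1 b32 a3 a4 a5 a6 b37 b38
Rows 2 and 3 agree on E; apply E→H and equate their H entries.
No row becomes fully distinguished — the join is lossy.

No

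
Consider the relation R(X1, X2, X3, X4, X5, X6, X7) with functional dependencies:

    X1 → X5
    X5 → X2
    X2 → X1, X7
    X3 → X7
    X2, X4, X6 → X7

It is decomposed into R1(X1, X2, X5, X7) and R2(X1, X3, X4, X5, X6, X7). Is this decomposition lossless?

Common attributes: R1 ∩ R2 = {X1, X5, X7}.
Closure of {X1, X5, X7}: X5 → X2 applies, adding X2. So (X1, X5, X7)⁺ = {X1, X2, X5, X7}.
This closure contains every attribute of R1, so R1 ∩ R2 → R1. The join is lossless.

Yes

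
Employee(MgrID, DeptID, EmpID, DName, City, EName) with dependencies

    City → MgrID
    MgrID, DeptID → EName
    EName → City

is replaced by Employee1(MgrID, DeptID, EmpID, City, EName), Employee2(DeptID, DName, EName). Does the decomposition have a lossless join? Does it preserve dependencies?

Lossless test: (DeptID, EName)⁺ = {MgrID, DeptID, City, EName}, which is a superkey of neither fragment — lossy.
Dependency preservation: every FD's attributes lie within a single fragment, so each can be enforced locally — preserved.

lossy but dependency-preserving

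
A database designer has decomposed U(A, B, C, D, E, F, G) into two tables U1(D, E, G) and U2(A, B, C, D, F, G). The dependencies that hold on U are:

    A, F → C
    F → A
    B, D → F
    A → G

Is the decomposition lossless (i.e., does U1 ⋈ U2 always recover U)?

No

Common attributes: U1 ∩ U2 = {D, G}.
No dependency enlarges {D, G}, so (D, G)⁺ = {D, G}.
The closure contains neither all of U1 = {D, E, G} nor all of U2 = {A, B, C, D, F, G}, so the common attributes are not a superkey of either fragment. The join is lossy.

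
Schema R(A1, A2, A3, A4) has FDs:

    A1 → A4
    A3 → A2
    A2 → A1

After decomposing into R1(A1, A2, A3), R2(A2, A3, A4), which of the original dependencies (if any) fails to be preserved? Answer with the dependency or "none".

Check A1 → A4: no single fragment contains all of {A1, A4}, and the restricted closure of {A1} across the fragments never reaches {A4}.
A3 → A2 is preserved.
A2 → A1 is preserved.

A1 → A4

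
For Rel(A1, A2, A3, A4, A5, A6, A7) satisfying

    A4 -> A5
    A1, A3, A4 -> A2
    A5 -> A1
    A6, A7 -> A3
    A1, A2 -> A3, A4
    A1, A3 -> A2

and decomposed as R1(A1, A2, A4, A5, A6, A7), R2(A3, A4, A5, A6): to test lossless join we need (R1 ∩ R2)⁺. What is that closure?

A1, A4, A5, A6

R1 ∩ R2 = {A4, A5, A6}.
A5 → A1 applies, adding A1
Closure: {A1, A4, A5, A6}.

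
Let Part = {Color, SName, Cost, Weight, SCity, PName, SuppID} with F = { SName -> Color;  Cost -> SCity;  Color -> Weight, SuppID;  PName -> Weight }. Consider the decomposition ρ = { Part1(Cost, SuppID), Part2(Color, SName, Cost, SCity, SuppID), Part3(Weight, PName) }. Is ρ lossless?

No

Chase test. Columns are Color, SName, Cost, Weight, SCity, PName, SuppID; row i has aⱼ where attribute j ∈ Parti, else bᵢⱼ.
Initial tableau (one row per fragment):
  row 1: b11 b12 a3 b14 b15 b16 a7
  row 2: a1 a2 a3 b24 a5 b26 a7
  row 3: b31 b32 b33 a4 b35 a6 b37
Rows 1 and 2 agree on Cost; apply Cost→SCity and equate their SCity entries.
No row becomes fully distinguished — the join is lossy.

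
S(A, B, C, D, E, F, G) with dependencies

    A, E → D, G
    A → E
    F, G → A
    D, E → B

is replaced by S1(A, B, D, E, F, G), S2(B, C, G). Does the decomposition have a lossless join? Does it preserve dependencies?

lossy but dependency-preserving

Lossless test: (B, G)⁺ = {B, G}, which is a superkey of neither fragment — lossy.
Dependency preservation: every FD's attributes lie within a single fragment, so each can be enforced locally — preserved.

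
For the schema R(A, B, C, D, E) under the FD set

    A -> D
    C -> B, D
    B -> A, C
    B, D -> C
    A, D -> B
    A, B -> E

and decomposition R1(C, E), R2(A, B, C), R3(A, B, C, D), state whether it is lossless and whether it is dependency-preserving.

lossless and dependency-preserving

Lossless test (chase): Rows 2 and 3 agree on A; apply A→D and equate their D entries. Rows 1 and 2 agree on C; apply C→B, D and equate their B, D entries. Rows 1 and 2 agree on B; apply B→A, C and equate their A, C entries. Rows 1 and 2 agree on A, B; apply A, B→E and equate their E entries. Rows 1 and 3 agree on A, B; apply A, B→E and equate their E entries. Row 1 is now all distinguished symbols — the join is lossless.
Dependency preservation: A, B → E is not contained in any single fragment, but the restricted closure of its left-hand side across the fragments still reaches the right-hand side; the remaining FDs each lie inside some fragment. All dependencies are preserved.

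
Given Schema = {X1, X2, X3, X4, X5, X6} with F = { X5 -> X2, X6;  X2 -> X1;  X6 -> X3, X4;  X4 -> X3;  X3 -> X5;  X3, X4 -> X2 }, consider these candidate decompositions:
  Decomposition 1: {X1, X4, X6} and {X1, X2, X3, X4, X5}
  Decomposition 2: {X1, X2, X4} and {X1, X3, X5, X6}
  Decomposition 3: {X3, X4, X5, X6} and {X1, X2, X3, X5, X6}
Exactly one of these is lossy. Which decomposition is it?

Decomposition 1: common = {X1, X4}, closure = {X1, X2, X3, X4, X5, X6} → lossless.
Decomposition 2: common = {X1}, closure = {X1} → lossy.
Decomposition 3: common = {X3, X5, X6}, closure = {X1, X2, X3, X4, X5, X6} → lossless.

Decomposition 2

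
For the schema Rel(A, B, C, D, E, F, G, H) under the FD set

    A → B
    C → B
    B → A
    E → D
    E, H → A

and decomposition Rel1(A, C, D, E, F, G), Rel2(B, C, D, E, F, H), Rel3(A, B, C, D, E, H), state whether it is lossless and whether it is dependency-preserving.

lossy but dependency-preserving

Lossless test (chase): Rows 1 and 3 agree on A; apply A→B and equate their B entries. Rows 1 and 2 agree on B; apply B→A and equate their A entries. No row becomes fully distinguished — the join is lossy.
Dependency preservation: every FD's attributes lie within a single fragment, so each can be enforced locally — preserved.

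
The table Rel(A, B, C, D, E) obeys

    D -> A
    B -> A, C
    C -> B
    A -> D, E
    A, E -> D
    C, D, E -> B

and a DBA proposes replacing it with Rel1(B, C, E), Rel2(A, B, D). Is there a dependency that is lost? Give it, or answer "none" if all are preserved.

A -> D, E

Check A → D, E: no single fragment contains all of {A, D, E}, and the restricted closure of {A} across the fragments never reaches {D, E}.
D → A is preserved.
B → A, C is preserved.
C → B is preserved.
A, E → D is preserved.
C, D, E → B is preserved.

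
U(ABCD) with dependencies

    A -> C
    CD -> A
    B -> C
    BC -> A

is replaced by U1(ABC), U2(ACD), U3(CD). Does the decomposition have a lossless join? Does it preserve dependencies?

Lossless test (chase): Rows 2 and 3 agree on CD; apply CD→A and equate their A entries. No row becomes fully distinguished — the join is lossy.
Dependency preservation: every FD's attributes lie within a single fragment, so each can be enforced locally — preserved.

lossy but dependency-preserving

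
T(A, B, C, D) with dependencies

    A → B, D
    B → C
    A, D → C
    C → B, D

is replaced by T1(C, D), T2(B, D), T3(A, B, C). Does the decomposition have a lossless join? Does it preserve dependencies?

lossless and dependency-preserving

Lossless test (chase): Rows 2 and 3 agree on B; apply B→C and equate their C entries. Rows 1 and 2 agree on C; apply C→B, D and equate their B, D entries. Rows 1 and 3 agree on C; apply C→B, D and equate their B, D entries. Row 3 is now all distinguished symbols — the join is lossless.
Dependency preservation: A → B, D; A, D → C; C → B, D are not contained in any single fragment, but the restricted closure of each left-hand side across the fragments still reaches the right-hand side; the remaining FDs each lie inside some fragment. All dependencies are preserved.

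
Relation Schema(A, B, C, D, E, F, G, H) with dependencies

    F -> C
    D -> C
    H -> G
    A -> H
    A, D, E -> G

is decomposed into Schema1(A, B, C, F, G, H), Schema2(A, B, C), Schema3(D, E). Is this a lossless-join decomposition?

Chase test. Columns are A, B, C, D, E, F, G, H; row i has aⱼ where attribute j ∈ Schemai, else bᵢⱼ.
Initial tableau (one row per fragment):
  row 1: a1 a2 a3 b14 b15 a6 a7 a8
  row 2: a1 a2 a3 b24 b25 b26 b27 b28
  row 3: b31 b32 b33 a4 a5 b36 b37 b38
Rows 1 and 2 agree on A; apply A→H and equate their H entries.
Rows 1 and 2 agree on H; apply H→G and equate their G entries.
No row becomes fully distinguished — the join is lossy.

No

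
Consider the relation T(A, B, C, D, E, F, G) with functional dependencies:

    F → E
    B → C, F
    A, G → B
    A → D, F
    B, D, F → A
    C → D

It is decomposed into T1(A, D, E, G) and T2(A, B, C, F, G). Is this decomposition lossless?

Common attributes: T1 ∩ T2 = {A, G}.
Closure of {A, G}: A, G → B applies, adding B; A → D, F applies, adding D, F; F → E applies, adding E; B → C, F applies, adding C. So (A, G)⁺ = {A, B, C, D, E, F, G}.
This closure contains every attribute of T1, so T1 ∩ T2 → T1. The join is lossless.

Yes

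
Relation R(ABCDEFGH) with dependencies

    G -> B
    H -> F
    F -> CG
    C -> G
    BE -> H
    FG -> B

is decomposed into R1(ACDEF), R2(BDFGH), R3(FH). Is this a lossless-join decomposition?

Chase test. Columns are ABCDEFGH; row i has aⱼ where attribute j ∈ Ri, else bᵢⱼ.
Initial tableau (one row per fragment):
  row 1: a1 b12 a3 a4 a5 a6 b17 b18
  row 2: b21 a2 b23 a4 b25 a6 a7 a8
  row 3: b31 b32 b33 b34 b35 a6 b37 a8
Rows 1 and 2 agree on F; apply F→CG and equate their CG entries.
Rows 1 and 3 agree on F; apply F→CG and equate their CG entries.
Rows 1 and 2 agree on FG; apply FG→B and equate their B entries.
Rows 1 and 3 agree on FG; apply FG→B and equate their B entries.
No row becomes fully distinguished — the join is lossy.

No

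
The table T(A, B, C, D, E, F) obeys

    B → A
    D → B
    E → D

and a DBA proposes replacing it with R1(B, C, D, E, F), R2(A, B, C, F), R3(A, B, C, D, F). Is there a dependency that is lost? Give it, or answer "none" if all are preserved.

B → A lies within R2.
D → B lies within R1.
E → D lies within R1.
Every dependency is enforceable on the fragments, so the decomposition is dependency-preserving.

none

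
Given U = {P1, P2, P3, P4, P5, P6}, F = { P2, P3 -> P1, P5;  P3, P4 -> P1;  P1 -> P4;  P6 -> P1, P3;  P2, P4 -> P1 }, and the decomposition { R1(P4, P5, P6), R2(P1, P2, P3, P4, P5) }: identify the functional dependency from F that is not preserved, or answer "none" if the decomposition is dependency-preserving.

P6 -> P1, P3

Check P6 → P1, P3: no single fragment contains all of {P1, P3, P6}, and the restricted closure of {P6} across the fragments never reaches {P1, P3}.
P2, P3 → P1, P5 is preserved.
P3, P4 → P1 is preserved.
P1 → P4 is preserved.
P2, P4 → P1 is preserved.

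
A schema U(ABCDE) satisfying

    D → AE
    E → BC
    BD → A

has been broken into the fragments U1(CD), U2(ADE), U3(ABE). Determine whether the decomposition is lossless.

Chase test. Columns are ABCDE; row i has aⱼ where attribute j ∈ Ui, else bᵢⱼ.
Initial tableau (one row per fragment):
  row 1: b11 b12 a3 a4 b15
  row 2: a1 b22 b23 a4 a5
  row 3: a1 a2 b33 b34 a5
Rows 1 and 2 agree on D; apply D→AE and equate their AE entries.
Rows 1 and 2 agree on E; apply E→BC and equate their BC entries.
Rows 1 and 3 agree on E; apply E→BC and equate their BC entries.
Row 1 is now all distinguished symbols — the join is lossless.

Yes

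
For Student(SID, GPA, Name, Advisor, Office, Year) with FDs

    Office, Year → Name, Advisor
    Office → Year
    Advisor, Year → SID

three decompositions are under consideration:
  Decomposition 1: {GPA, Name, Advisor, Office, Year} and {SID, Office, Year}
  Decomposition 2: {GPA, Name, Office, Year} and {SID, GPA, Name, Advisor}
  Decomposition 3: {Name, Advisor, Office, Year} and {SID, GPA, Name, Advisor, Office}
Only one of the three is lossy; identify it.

Decomposition 2

Decomposition 1: common = {Office, Year}, closure = {SID, Name, Advisor, Office, Year} → lossless.
Decomposition 2: common = {GPA, Name}, closure = {GPA, Name} → lossy.
Decomposition 3: common = {Name, Advisor, Office}, closure = {SID, Name, Advisor, Office, Year} → lossless.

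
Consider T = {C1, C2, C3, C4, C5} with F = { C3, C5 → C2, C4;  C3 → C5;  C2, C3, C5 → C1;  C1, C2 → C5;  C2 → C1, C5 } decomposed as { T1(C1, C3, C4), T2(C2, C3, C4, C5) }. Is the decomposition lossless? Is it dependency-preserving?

Lossless test: (C3, C4)⁺ = {C1, C2, C3, C4, C5}, which contains all of one fragment — lossless.
Dependency preservation: the restricted closure of {C2} across the fragments never reaches {C1, C5}, so C2 → C1, C5 cannot be enforced without a join — not preserved.

lossless but not dependency-preserving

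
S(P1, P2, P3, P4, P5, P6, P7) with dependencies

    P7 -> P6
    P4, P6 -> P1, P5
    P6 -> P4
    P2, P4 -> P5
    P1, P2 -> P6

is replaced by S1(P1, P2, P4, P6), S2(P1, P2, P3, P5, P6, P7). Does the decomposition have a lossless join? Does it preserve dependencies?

Lossless test: (P1, P2, P6)⁺ = {P1, P2, P4, P5, P6}, which contains all of one fragment — lossless.
Dependency preservation: the restricted closure of {P2, P4} across the fragments never reaches {P5}, so P2, P4 → P5 cannot be enforced without a join — not preserved.

lossless but not dependency-preserving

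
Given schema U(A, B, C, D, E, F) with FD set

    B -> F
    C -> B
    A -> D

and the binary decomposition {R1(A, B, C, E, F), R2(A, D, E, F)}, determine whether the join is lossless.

Common attributes: R1 ∩ R2 = {A, E, F}.
Closure of {A, E, F}: A → D applies, adding D. So (A, E, F)⁺ = {A, D, E, F}.
This closure contains every attribute of R2, so R1 ∩ R2 → R2. The join is lossless.

Yes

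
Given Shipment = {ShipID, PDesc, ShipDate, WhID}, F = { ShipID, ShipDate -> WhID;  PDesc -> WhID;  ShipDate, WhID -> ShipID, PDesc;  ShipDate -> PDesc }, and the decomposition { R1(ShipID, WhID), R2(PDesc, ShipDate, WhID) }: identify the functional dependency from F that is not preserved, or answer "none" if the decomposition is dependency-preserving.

ShipDate, WhID -> ShipID, PDesc

Check ShipDate, WhID → ShipID, PDesc: no single fragment contains all of {ShipID, PDesc, ShipDate, WhID}, and the restricted closure of {ShipDate, WhID} across the fragments never reaches {ShipID, PDesc}.
ShipID, ShipDate → WhID is preserved.
PDesc → WhID is preserved.
ShipDate → PDesc is preserved.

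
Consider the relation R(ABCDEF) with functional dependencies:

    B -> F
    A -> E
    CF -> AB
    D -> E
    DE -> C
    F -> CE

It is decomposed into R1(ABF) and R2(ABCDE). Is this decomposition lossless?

Yes

Common attributes: R1 ∩ R2 = {AB}.
Closure of {AB}: B → F applies, adding F; A → E applies, adding E; F → CE applies, adding C. So (AB)⁺ = {ABCEF}.
This closure contains every attribute of R1, so R1 ∩ R2 → R1. The join is lossless.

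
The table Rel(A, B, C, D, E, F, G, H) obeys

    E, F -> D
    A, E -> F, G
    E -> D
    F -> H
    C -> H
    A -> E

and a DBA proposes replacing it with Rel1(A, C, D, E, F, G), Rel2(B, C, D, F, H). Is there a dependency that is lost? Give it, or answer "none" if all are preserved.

E, F → D lies within Rel1.
A, E → F, G lies within Rel1.
E → D lies within Rel1.
F → H lies within Rel2.
C → H lies within Rel2.
A → E lies within Rel1.
Every dependency is enforceable on the fragments, so the decomposition is dependency-preserving.

none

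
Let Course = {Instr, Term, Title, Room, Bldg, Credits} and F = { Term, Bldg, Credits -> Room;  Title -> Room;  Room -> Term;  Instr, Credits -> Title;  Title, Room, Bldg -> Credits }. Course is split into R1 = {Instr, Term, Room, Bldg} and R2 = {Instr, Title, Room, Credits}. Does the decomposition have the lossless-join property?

Common attributes: R1 ∩ R2 = {Instr, Room}.
Closure of {Instr, Room}: Room → Term applies, adding Term. So (Instr, Room)⁺ = {Instr, Term, Room}.
The closure contains neither all of R1 = {Instr, Term, Room, Bldg} nor all of R2 = {Instr, Title, Room, Credits}, so the common attributes are not a superkey of either fragment. The join is lossy.

No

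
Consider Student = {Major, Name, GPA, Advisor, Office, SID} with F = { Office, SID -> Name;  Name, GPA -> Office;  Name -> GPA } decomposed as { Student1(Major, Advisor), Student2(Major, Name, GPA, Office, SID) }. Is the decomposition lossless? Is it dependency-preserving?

lossy but dependency-preserving

Lossless test: (Major)⁺ = {Major}, which is a superkey of neither fragment — lossy.
Dependency preservation: every FD's attributes lie within a single fragment, so each can be enforced locally — preserved.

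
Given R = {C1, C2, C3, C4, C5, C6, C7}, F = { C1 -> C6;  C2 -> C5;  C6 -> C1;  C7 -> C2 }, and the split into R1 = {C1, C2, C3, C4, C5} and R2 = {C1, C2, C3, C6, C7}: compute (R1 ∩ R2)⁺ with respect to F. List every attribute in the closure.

C1, C2, C3, C5, C6

R1 ∩ R2 = {C1, C2, C3}.
C1 → C6 applies, adding C6
C2 → C5 applies, adding C5
Closure: {C1, C2, C3, C5, C6}.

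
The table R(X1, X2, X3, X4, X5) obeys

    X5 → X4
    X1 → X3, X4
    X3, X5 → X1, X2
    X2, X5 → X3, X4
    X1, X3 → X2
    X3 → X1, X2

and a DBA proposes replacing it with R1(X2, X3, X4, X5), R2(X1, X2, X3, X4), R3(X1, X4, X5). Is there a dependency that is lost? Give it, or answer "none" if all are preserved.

none

X5 → X4 lies within R1.
X1 → X3, X4 lies within R2.
X3, X5 → X1, X2: restricted closure across fragments reaches X1, X2.
X2, X5 → X3, X4 lies within R1.
X1, X3 → X2 lies within R2.
X3 → X1, X2 lies within R2.
Every dependency is enforceable on the fragments, so the decomposition is dependency-preserving.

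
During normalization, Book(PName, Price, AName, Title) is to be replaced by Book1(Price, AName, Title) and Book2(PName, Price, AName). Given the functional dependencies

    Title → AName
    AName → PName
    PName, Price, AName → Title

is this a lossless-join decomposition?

Yes

Common attributes: Book1 ∩ Book2 = {Price, AName}.
Closure of {Price, AName}: AName → PName applies, adding PName; PName, Price, AName → Title applies, adding Title. So (Price, AName)⁺ = {PName, Price, AName, Title}.
This closure contains every attribute of Book1, so Book1 ∩ Book2 → Book1. The join is lossless.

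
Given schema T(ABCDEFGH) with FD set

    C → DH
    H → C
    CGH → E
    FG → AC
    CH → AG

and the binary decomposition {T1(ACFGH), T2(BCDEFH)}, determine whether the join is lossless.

Yes

Common attributes: T1 ∩ T2 = {CFH}.
Closure of {CFH}: C → DH applies, adding D; CH → AG applies, adding AG; CGH → E applies, adding E. So (CFH)⁺ = {ACDEFGH}.
This closure contains every attribute of T1, so T1 ∩ T2 → T1. The join is lossless.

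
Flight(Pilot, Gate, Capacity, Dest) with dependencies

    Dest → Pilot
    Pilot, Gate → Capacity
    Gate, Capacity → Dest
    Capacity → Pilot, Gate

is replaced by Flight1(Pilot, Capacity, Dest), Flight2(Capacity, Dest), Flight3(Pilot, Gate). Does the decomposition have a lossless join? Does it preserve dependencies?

lossy and not dependency-preserving

Lossless test (chase): Rows 1 and 2 agree on Dest; apply Dest→Pilot and equate their Pilot entries. Rows 1 and 2 agree on Capacity; apply Capacity→Pilot, Gate and equate their Pilot, Gate entries. No row becomes fully distinguished — the join is lossy.
Dependency preservation: the restricted closure of {Pilot, Gate} across the fragments never reaches {Capacity}, so Pilot, Gate → Capacity cannot be enforced without a join — not preserved.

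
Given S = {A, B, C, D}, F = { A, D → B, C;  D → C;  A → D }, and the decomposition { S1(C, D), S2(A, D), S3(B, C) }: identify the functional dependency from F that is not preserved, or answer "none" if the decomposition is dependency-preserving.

A, D → B, C

Check A, D → B, C: no single fragment contains all of {A, B, C, D}, and the restricted closure of {A, D} across the fragments never reaches {B, C}.
D → C is preserved.
A → D is preserved.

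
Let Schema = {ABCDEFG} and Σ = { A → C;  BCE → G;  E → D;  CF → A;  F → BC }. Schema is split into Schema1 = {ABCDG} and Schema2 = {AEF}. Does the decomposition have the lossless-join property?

Common attributes: Schema1 ∩ Schema2 = {A}.
Closure of {A}: A → C applies, adding C. So (A)⁺ = {AC}.
The closure contains neither all of Schema1 = {ABCDG} nor all of Schema2 = {AEF}, so the common attributes are not a superkey of either fragment. The join is lossy.

No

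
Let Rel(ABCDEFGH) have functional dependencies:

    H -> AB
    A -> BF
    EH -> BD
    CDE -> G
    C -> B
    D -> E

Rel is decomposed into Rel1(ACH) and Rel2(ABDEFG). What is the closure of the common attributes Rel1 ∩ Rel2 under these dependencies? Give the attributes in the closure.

Rel1 ∩ Rel2 = {A}.
A → BF applies, adding BF
Closure: {ABF}.

ABF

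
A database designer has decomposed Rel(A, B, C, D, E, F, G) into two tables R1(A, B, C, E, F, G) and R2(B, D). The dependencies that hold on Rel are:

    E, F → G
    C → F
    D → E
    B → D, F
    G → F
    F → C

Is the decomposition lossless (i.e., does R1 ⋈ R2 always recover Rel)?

Common attributes: R1 ∩ R2 = {B}.
Closure of {B}: B → D, F applies, adding D, F; F → C applies, adding C; D → E applies, adding E; E, F → G applies, adding G. So (B)⁺ = {B, C, D, E, F, G}.
This closure contains every attribute of R2, so R1 ∩ R2 → R2. The join is lossless.

Yes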